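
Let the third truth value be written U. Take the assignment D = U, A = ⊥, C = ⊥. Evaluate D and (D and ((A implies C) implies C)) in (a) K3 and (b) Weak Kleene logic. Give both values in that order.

In K3: A implies C = ⊥ implies ⊥ = ⊤
(A implies C) implies C = ⊤ implies ⊥ = ⊥
D and ((A implies C) implies C) = U and ⊥ = ⊥
D and (D and ((A implies C) implies C)) = U and ⊥ = ⊥
In Weak Kleene logic: A implies C = ⊥ implies ⊥ = ⊤
(A implies C) implies C = ⊤ implies ⊥ = ⊥
D and ((A implies C) implies C) = U and ⊥ = U
D and (D and ((A implies C) implies C)) = U and U = U
They differ because K3 and Weak Kleene logic treat U differently under the binary connectives.

⊥; U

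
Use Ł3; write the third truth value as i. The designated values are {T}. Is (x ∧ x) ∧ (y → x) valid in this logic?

Countermodel: x=i, y=T gives i, which is not designated.

No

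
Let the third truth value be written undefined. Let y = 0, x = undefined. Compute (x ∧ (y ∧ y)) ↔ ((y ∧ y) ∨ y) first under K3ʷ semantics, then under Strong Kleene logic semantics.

In K3ʷ: y ∧ y = 0 ∧ 0 = 0
x ∧ (y ∧ y) = undefined ∧ 0 = undefined
y ∧ y = 0 ∧ 0 = 0
(y ∧ y) ∨ y = 0 ∨ 0 = 0
(x ∧ (y ∧ y)) ↔ ((y ∧ y) ∨ y) = undefined ↔ 0 = undefined
In Strong Kleene logic: y ∧ y = 0 ∧ 0 = 0
x ∧ (y ∧ y) = undefined ∧ 0 = 0
y ∧ y = 0 ∧ 0 = 0
(y ∧ y) ∨ y = 0 ∨ 0 = 0
(x ∧ (y ∧ y)) ↔ ((y ∧ y) ∨ y) = 0 ↔ 0 = 1
They differ because K3ʷ and Strong Kleene logic treat undefined differently under the binary connectives.

undefined; 1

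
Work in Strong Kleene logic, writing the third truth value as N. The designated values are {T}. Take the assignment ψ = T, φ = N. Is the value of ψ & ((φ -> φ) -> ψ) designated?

φ -> φ = N -> N = N  [~N | N]
(φ -> φ) -> ψ = N -> T = T
ψ & ((φ -> φ) -> ψ) = T & T = T
T ∈ {T}.

Yes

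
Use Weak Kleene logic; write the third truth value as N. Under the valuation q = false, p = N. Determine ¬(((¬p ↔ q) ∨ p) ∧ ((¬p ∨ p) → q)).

¬p = ¬N = N
¬p ↔ q = N ↔ false = N
(¬p ↔ q) ∨ p = N ∨ N = N
¬p = ¬N = N
¬p ∨ p = N ∨ N = N
(¬p ∨ p) → q = N → false = N
((¬p ↔ q) ∨ p) ∧ ((¬p ∨ p) → q) = N ∧ N = N
¬(((¬p ↔ q) ∨ p) ∧ ((¬p ∨ p) → q)) = ¬N = N

N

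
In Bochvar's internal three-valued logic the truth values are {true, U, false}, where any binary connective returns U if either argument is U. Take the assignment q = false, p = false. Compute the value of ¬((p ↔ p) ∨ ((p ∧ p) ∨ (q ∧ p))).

p ↔ p = false ↔ false = true
p ∧ p = false ∧ false = false
q ∧ p = false ∧ false = false
(p ∧ p) ∨ (q ∧ p) = false ∨ false = false
(p ↔ p) ∨ ((p ∧ p) ∨ (q ∧ p)) = true ∨ false = true
¬((p ↔ p) ∨ ((p ∧ p) ∨ (q ∧ p))) = ¬true = false

false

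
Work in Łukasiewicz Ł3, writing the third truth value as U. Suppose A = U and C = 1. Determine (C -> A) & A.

U

C -> A = 1 -> U = U  [min(1, 1−1+½)]
(C -> A) & A = U & U = U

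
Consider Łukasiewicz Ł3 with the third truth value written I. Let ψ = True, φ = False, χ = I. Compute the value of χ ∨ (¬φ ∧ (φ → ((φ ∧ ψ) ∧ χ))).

True

¬φ = ¬False = True
φ ∧ ψ = False ∧ True = False
(φ ∧ ψ) ∧ χ = False ∧ I = False
φ → ((φ ∧ ψ) ∧ χ) = False → False = True
¬φ ∧ (φ → ((φ ∧ ψ) ∧ χ)) = True ∧ True = True
χ ∨ (¬φ ∧ (φ → ((φ ∧ ψ) ∧ χ))) = I ∨ True = True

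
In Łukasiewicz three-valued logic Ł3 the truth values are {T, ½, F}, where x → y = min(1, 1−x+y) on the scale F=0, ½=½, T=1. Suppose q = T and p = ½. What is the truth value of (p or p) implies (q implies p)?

p or p = ½ or ½ = ½
q implies p = T implies ½ = ½  [min(1, 1−1+½)]
(p or p) implies (q implies p) = ½ implies ½ = T

T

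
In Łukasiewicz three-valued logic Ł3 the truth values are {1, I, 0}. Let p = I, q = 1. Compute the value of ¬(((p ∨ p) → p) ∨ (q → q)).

0

p ∨ p = I ∨ I = I
(p ∨ p) → p = I → I = 1  [min(1, 1−½+½)]
q → q = 1 → 1 = 1
((p ∨ p) → p) ∨ (q → q) = 1 ∨ 1 = 1
¬(((p ∨ p) → p) ∨ (q → q)) = ¬1 = 0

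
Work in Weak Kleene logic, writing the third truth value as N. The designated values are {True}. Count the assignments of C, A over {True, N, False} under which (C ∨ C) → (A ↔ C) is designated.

Designated under: (C=True, A=True); (C=False, A=True); (C=False, A=False).

3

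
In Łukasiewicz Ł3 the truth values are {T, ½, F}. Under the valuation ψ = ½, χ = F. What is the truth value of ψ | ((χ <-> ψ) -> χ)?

½

χ <-> ψ = F <-> ½ = ½
(χ <-> ψ) -> χ = ½ -> F = ½
ψ | ((χ <-> ψ) -> χ) = ½ | ½ = ½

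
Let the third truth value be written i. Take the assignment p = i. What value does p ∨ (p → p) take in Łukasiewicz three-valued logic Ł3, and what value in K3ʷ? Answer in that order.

⊤; i

In Łukasiewicz three-valued logic Ł3: p → p = i → i = ⊤  [min(1, 1−½+½)]
p ∨ (p → p) = i ∨ ⊤ = ⊤
In K3ʷ: p → p = i → i = i
p ∨ (p → p) = i ∨ i = i
They differ because Łukasiewicz three-valued logic Ł3 and K3ʷ treat i differently under the binary connectives.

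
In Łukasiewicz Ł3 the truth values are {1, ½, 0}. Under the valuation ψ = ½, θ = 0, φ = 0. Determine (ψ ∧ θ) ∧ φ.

ψ ∧ θ = ½ ∧ 0 = 0
(ψ ∧ θ) ∧ φ = 0 ∧ 0 = 0

0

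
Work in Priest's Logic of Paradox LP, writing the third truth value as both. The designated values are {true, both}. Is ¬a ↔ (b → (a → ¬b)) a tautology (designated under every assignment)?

No

Countermodel: a=true, b=false gives false, which is not designated.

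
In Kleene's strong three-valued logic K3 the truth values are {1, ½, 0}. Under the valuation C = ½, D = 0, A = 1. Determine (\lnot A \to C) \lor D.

\lnot A = \lnot 1 = 0
\lnot A \to C = 0 \to ½ = 1  [\lnot 0 \lor ½]
(\lnot A \to C) \lor D = 1 \lor 0 = 1

1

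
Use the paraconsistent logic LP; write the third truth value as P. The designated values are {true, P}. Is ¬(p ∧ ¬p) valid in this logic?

Yes

Every assignment of p over {true, P, false} gives a value in {true, P}.
In particular, with p=P: ¬(p ∧ ¬p) = P.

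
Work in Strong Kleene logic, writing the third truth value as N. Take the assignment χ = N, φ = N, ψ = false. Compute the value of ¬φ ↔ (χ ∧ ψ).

N

¬φ = ¬N = N
χ ∧ ψ = N ∧ false = false
¬φ ↔ (χ ∧ ψ) = N ↔ false = N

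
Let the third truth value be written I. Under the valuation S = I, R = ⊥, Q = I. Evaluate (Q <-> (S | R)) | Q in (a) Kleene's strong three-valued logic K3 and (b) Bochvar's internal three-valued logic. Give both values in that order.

In Kleene's strong three-valued logic K3: S | R = I | ⊥ = I
Q <-> (S | R) = I <-> I = I
(Q <-> (S | R)) | Q = I | I = I
In Bochvar's internal three-valued logic: S | R = I | ⊥ = I
Q <-> (S | R) = I <-> I = I
(Q <-> (S | R)) | Q = I | I = I

I; I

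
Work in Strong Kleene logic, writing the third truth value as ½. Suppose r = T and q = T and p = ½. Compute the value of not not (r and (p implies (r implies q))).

r implies q = T implies T = T
p implies (r implies q) = ½ implies T = T  [not ½ or T]
r and (p implies (r implies q)) = T and T = T
not (r and (p implies (r implies q))) = not T = F
not not (r and (p implies (r implies q))) = not F = T

T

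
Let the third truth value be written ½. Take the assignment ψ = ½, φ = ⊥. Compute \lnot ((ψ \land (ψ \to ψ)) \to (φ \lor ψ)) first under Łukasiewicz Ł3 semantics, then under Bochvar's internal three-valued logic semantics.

In Łukasiewicz Ł3: ψ \to ψ = ½ \to ½ = ⊤
ψ \land (ψ \to ψ) = ½ \land ⊤ = ½
φ \lor ψ = ⊥ \lor ½ = ½
(ψ \land (ψ \to ψ)) \to (φ \lor ψ) = ½ \to ½ = ⊤
\lnot ((ψ \land (ψ \to ψ)) \to (φ \lor ψ)) = \lnot ⊤ = ⊥
In Bochvar's internal three-valued logic: ψ \to ψ = ½ \to ½ = ½  [any arg is the third value ⇒ result is the third value]
ψ \land (ψ \to ψ) = ½ \land ½ = ½
φ \lor ψ = ⊥ \lor ½ = ½
(ψ \land (ψ \to ψ)) \to (φ \lor ψ) = ½ \to ½ = ½
\lnot ((ψ \land (ψ \to ψ)) \to (φ \lor ψ)) = \lnot ½ = ½
They differ because Łukasiewicz Ł3 and Bochvar's internal three-valued logic treat ½ differently under the binary connectives.

⊥; ½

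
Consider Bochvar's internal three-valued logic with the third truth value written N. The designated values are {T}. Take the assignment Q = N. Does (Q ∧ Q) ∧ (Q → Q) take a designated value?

No

Q ∧ Q = N ∧ N = N
Q → Q = N → N = N  [any arg is the third value ⇒ result is the third value]
(Q ∧ Q) ∧ (Q → Q) = N ∧ N = N
N ∉ {T}.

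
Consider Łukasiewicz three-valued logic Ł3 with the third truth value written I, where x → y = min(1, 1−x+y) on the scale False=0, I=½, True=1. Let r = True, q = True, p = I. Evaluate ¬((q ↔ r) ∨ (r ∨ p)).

False

q ↔ r = True ↔ True = True
r ∨ p = True ∨ I = True
(q ↔ r) ∨ (r ∨ p) = True ∨ True = True
¬((q ↔ r) ∨ (r ∨ p)) = ¬True = False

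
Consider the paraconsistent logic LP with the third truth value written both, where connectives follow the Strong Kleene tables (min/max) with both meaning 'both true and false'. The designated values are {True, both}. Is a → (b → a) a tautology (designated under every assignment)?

Every assignment of a, b over {True, both, False} gives a value in {True, both}.
In particular, with a=both, b=both: a → (b → a) = both.

Yes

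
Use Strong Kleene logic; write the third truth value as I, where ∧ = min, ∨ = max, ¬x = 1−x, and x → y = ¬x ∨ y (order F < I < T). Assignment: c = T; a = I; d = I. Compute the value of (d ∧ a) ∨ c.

T

d ∧ a = I ∧ I = I
(d ∧ a) ∨ c = I ∨ T = T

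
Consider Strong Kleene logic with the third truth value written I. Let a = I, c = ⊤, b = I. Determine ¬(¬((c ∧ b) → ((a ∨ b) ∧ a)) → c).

c ∧ b = ⊤ ∧ I = I
a ∨ b = I ∨ I = I
(a ∨ b) ∧ a = I ∧ I = I
(c ∧ b) → ((a ∨ b) ∧ a) = I → I = I  [¬I ∨ I]
¬((c ∧ b) → ((a ∨ b) ∧ a)) = ¬I = I
¬((c ∧ b) → ((a ∨ b) ∧ a)) → c = I → ⊤ = ⊤
¬(¬((c ∧ b) → ((a ∨ b) ∧ a)) → c) = ¬⊤ = ⊥

⊥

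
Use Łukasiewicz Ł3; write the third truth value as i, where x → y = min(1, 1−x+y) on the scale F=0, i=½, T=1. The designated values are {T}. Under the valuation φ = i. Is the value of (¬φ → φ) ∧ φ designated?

No

¬φ = ¬i = i
¬φ → φ = i → i = T
(¬φ → φ) ∧ φ = T ∧ i = i
i ∉ {T}.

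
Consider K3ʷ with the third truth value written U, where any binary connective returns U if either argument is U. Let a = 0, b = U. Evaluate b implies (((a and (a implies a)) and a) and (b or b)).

a implies a = 0 implies 0 = 1
a and (a implies a) = 0 and 1 = 0
(a and (a implies a)) and a = 0 and 0 = 0
b or b = U or U = U
((a and (a implies a)) and a) and (b or b) = 0 and U = U
b implies (((a and (a implies a)) and a) and (b or b)) = U implies U = U

U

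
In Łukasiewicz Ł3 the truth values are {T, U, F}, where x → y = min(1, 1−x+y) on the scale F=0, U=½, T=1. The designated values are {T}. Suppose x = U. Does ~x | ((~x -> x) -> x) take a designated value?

No

~x = ~U = U
~x = ~U = U
~x -> x = U -> U = T  [min(1, 1−½+½)]
(~x -> x) -> x = T -> U = U
~x | ((~x -> x) -> x) = U | U = U
U ∉ {T}.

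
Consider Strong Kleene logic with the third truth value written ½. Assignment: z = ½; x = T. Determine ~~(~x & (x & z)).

F

~x = ~T = F
x & z = T & ½ = ½
~x & (x & z) = F & ½ = F
~(~x & (x & z)) = ~F = T
~~(~x & (x & z)) = ~T = F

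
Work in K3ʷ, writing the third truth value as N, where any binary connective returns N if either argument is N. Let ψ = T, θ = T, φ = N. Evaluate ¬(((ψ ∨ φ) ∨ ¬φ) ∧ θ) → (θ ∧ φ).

N

ψ ∨ φ = T ∨ N = N
¬φ = ¬N = N
(ψ ∨ φ) ∨ ¬φ = N ∨ N = N
((ψ ∨ φ) ∨ ¬φ) ∧ θ = N ∧ T = N
¬(((ψ ∨ φ) ∨ ¬φ) ∧ θ) = ¬N = N
θ ∧ φ = T ∧ N = N
¬(((ψ ∨ φ) ∨ ¬φ) ∧ θ) → (θ ∧ φ) = N → N = N  [any arg is the third value ⇒ result is the third value]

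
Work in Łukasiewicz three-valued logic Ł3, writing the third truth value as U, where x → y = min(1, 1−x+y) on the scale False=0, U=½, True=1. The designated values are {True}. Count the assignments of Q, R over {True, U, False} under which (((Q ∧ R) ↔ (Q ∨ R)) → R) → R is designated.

Of the 9 assignments, 5 give a value in {True}.

5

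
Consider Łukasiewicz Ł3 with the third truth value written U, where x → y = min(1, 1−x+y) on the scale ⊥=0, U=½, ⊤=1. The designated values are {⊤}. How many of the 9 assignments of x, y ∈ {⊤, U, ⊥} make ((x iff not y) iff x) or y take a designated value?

6

Of the 9 assignments, 6 give a value in {⊤}.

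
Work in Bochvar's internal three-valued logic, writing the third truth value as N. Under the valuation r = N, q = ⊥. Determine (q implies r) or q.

N

q implies r = ⊥ implies N = N  [any arg is the third value ⇒ result is the third value]
(q implies r) or q = N or ⊥ = N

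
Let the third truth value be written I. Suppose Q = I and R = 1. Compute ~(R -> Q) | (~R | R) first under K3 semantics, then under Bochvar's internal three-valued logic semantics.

In K3: R -> Q = 1 -> I = I  [~1 | I]
~(R -> Q) = ~I = I
~R = ~1 = 0
~R | R = 0 | 1 = 1
~(R -> Q) | (~R | R) = I | 1 = 1
In Bochvar's internal three-valued logic: R -> Q = 1 -> I = I
~(R -> Q) = ~I = I
~R = ~1 = 0
~R | R = 0 | 1 = 1
~(R -> Q) | (~R | R) = I | 1 = I
They differ because K3 and Bochvar's internal three-valued logic treat I differently under the binary connectives.

1; I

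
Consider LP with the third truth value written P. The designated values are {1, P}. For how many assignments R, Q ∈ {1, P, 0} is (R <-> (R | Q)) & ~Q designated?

6

Of the 9 assignments, 6 give a value in {1, P}.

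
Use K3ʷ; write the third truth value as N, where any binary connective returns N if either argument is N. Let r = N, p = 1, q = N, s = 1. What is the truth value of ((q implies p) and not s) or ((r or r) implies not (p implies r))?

q implies p = N implies 1 = N  [any arg is the third value ⇒ result is the third value]
not s = not 1 = 0
(q implies p) and not s = N and 0 = N
r or r = N or N = N
p implies r = 1 implies N = N
not (p implies r) = not N = N
(r or r) implies not (p implies r) = N implies N = N
((q implies p) and not s) or ((r or r) implies not (p implies r)) = N or N = N

N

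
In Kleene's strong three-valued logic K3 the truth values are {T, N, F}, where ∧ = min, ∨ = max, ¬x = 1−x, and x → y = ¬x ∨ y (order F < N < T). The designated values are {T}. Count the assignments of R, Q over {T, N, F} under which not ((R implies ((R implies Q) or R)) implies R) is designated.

3

Designated under: (R=F, Q=T); (R=F, Q=N); (R=F, Q=F).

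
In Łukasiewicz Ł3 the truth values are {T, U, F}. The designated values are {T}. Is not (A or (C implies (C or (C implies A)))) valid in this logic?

No

Countermodel: A=T, C=T gives F, which is not designated.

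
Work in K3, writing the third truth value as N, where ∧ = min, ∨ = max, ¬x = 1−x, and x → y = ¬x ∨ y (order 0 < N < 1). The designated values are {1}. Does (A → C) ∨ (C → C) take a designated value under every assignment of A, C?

No

Countermodel: A=1, C=N gives N, which is not designated.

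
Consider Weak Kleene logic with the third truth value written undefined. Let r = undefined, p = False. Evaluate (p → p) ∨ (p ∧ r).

p → p = False → False = True
p ∧ r = False ∧ undefined = undefined
(p → p) ∨ (p ∧ r) = True ∨ undefined = undefined

undefined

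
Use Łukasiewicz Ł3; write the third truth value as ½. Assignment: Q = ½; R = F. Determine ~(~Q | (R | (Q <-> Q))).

~Q = ~½ = ½
Q <-> Q = ½ <-> ½ = T  [1 − |½−½|]
R | (Q <-> Q) = F | T = T
~Q | (R | (Q <-> Q)) = ½ | T = T
~(~Q | (R | (Q <-> Q))) = ~T = F

F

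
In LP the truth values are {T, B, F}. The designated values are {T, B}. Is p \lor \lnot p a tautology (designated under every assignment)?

Every assignment of p over {T, B, F} gives a value in {T, B}.
In particular, with p=B: p \lor \lnot p = B.

Yes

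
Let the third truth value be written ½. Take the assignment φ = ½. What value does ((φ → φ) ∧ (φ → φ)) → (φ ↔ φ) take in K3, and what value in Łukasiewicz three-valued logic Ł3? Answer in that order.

½; T

In K3: φ → φ = ½ → ½ = ½  [¬½ ∨ ½]
φ → φ = ½ → ½ = ½
(φ → φ) ∧ (φ → φ) = ½ ∧ ½ = ½
φ ↔ φ = ½ ↔ ½ = ½
((φ → φ) ∧ (φ → φ)) → (φ ↔ φ) = ½ → ½ = ½
In Łukasiewicz three-valued logic Ł3: φ → φ = ½ → ½ = T  [min(1, 1−½+½)]
φ → φ = ½ → ½ = T
(φ → φ) ∧ (φ → φ) = T ∧ T = T
φ ↔ φ = ½ ↔ ½ = T
((φ → φ) ∧ (φ → φ)) → (φ ↔ φ) = T → T = T
They differ because K3 and Łukasiewicz three-valued logic Ł3 treat ½ differently under implication.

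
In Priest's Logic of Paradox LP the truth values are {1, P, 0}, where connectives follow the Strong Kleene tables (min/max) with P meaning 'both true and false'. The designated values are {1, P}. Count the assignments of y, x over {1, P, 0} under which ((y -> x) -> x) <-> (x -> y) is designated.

Of the 9 assignments, 7 give a value in {1, P}.

7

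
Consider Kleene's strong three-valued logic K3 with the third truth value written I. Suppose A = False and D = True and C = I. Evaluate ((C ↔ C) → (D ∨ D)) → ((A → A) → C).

I

C ↔ C = I ↔ I = I
D ∨ D = True ∨ True = True
(C ↔ C) → (D ∨ D) = I → True = True  [¬I ∨ True]
A → A = False → False = True
(A → A) → C = True → I = I
((C ↔ C) → (D ∨ D)) → ((A → A) → C) = True → I = I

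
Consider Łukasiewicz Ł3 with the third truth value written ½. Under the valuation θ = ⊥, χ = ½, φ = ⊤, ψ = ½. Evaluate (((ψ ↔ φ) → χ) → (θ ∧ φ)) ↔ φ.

⊥

ψ ↔ φ = ½ ↔ ⊤ = ½  [1 − |½−1|]
(ψ ↔ φ) → χ = ½ → ½ = ⊤
θ ∧ φ = ⊥ ∧ ⊤ = ⊥
((ψ ↔ φ) → χ) → (θ ∧ φ) = ⊤ → ⊥ = ⊥
(((ψ ↔ φ) → χ) → (θ ∧ φ)) ↔ φ = ⊥ ↔ ⊤ = ⊥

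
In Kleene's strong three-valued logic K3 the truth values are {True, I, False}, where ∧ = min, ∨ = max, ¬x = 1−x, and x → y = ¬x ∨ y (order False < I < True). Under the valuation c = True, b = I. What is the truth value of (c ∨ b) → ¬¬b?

c ∨ b = True ∨ I = True
¬b = ¬I = I
¬¬b = ¬I = I
(c ∨ b) → ¬¬b = True → I = I

I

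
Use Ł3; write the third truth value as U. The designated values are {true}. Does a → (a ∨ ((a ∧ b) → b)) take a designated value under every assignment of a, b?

Yes

Every assignment of a, b over {true, U, false} gives a value in {true}.
In particular, with a=U, b=U: a → (a ∨ ((a ∧ b) → b)) = true.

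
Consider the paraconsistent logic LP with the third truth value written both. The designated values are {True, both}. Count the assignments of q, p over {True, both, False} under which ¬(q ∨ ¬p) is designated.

4

Designated under: (q=both, p=True); (q=both, p=both); (q=False, p=True); (q=False, p=both).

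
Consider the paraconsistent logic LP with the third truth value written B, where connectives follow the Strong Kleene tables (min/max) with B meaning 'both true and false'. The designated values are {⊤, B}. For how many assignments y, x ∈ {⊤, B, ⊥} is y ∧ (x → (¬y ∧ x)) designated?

Of the 9 assignments, 5 give a value in {⊤, B}.

5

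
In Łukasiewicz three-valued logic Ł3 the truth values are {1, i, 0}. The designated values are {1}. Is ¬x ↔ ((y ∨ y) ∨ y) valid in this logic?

No

Countermodel: x=1, y=1 gives 0, which is not designated.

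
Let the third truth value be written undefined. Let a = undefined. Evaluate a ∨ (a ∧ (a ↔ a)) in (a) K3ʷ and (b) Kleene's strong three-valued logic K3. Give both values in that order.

undefined; undefined

In K3ʷ: a ↔ a = undefined ↔ undefined = undefined
a ∧ (a ↔ a) = undefined ∧ undefined = undefined
a ∨ (a ∧ (a ↔ a)) = undefined ∨ undefined = undefined
In Kleene's strong three-valued logic K3: a ↔ a = undefined ↔ undefined = undefined
a ∧ (a ↔ a) = undefined ∧ undefined = undefined
a ∨ (a ∧ (a ↔ a)) = undefined ∨ undefined = undefined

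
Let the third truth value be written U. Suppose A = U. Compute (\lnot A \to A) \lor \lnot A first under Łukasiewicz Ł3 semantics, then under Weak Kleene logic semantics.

T; U

In Łukasiewicz Ł3: \lnot A = \lnot U = U
\lnot A \to A = U \to U = T
\lnot A = \lnot U = U
(\lnot A \to A) \lor \lnot A = T \lor U = T
In Weak Kleene logic: \lnot A = \lnot U = U
\lnot A \to A = U \to U = U
\lnot A = \lnot U = U
(\lnot A \to A) \lor \lnot A = U \lor U = U
They differ because Łukasiewicz Ł3 and Weak Kleene logic treat U differently under the binary connectives.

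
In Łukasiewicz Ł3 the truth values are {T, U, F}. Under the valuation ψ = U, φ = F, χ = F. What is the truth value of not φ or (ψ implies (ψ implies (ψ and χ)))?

T

not φ = not F = T
ψ and χ = U and F = F
ψ implies (ψ and χ) = U implies F = U  [min(1, 1−½+0)]
ψ implies (ψ implies (ψ and χ)) = U implies U = T
not φ or (ψ implies (ψ implies (ψ and χ))) = T or T = T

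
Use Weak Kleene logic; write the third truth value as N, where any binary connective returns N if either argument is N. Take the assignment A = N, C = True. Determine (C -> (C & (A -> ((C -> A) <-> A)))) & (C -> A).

C -> A = True -> N = N  [any arg is the third value ⇒ result is the third value]
(C -> A) <-> A = N <-> N = N
A -> ((C -> A) <-> A) = N -> N = N
C & (A -> ((C -> A) <-> A)) = True & N = N
C -> (C & (A -> ((C -> A) <-> A))) = True -> N = N
C -> A = True -> N = N
(C -> (C & (A -> ((C -> A) <-> A)))) & (C -> A) = N & N = N

N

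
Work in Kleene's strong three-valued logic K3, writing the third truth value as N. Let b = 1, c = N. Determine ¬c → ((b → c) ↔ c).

N

¬c = ¬N = N
b → c = 1 → N = N  [¬1 ∨ N]
(b → c) ↔ c = N ↔ N = N
¬c → ((b → c) ↔ c) = N → N = N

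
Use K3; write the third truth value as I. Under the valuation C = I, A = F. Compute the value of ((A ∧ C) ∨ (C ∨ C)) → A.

A ∧ C = F ∧ I = F
C ∨ C = I ∨ I = I
(A ∧ C) ∨ (C ∨ C) = F ∨ I = I
((A ∧ C) ∨ (C ∨ C)) → A = I → F = I  [¬I ∨ F]

I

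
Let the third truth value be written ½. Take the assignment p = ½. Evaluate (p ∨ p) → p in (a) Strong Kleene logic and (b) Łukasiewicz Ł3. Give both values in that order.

In Strong Kleene logic: p ∨ p = ½ ∨ ½ = ½
(p ∨ p) → p = ½ → ½ = ½  [¬½ ∨ ½]
In Łukasiewicz Ł3: p ∨ p = ½ ∨ ½ = ½
(p ∨ p) → p = ½ → ½ = 1
They differ because Strong Kleene logic and Łukasiewicz Ł3 treat ½ differently under implication.

½; 1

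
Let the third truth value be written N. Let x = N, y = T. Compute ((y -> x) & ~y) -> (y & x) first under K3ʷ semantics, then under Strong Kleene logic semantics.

N; T

In K3ʷ: y -> x = T -> N = N  [any arg is the third value ⇒ result is the third value]
~y = ~T = F
(y -> x) & ~y = N & F = N
y & x = T & N = N
((y -> x) & ~y) -> (y & x) = N -> N = N
In Strong Kleene logic: y -> x = T -> N = N
~y = ~T = F
(y -> x) & ~y = N & F = F
y & x = T & N = N
((y -> x) & ~y) -> (y & x) = F -> N = T
They differ because K3ʷ and Strong Kleene logic treat N differently under the binary connectives.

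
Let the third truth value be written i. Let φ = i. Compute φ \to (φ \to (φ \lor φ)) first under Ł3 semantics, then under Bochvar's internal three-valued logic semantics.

True; i

In Ł3: φ \lor φ = i \lor i = i
φ \to (φ \lor φ) = i \to i = True  [min(1, 1−½+½)]
φ \to (φ \to (φ \lor φ)) = i \to True = True
In Bochvar's internal three-valued logic: φ \lor φ = i \lor i = i
φ \to (φ \lor φ) = i \to i = i  [any arg is the third value ⇒ result is the third value]
φ \to (φ \to (φ \lor φ)) = i \to i = i
They differ because Ł3 and Bochvar's internal three-valued logic treat i differently under the binary connectives.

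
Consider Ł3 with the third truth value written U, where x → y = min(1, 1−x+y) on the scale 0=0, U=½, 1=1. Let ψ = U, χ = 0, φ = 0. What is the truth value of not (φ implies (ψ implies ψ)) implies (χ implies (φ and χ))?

1

ψ implies ψ = U implies U = 1  [min(1, 1−½+½)]
φ implies (ψ implies ψ) = 0 implies 1 = 1
not (φ implies (ψ implies ψ)) = not 1 = 0
φ and χ = 0 and 0 = 0
χ implies (φ and χ) = 0 implies 0 = 1
not (φ implies (ψ implies ψ)) implies (χ implies (φ and χ)) = 0 implies 1 = 1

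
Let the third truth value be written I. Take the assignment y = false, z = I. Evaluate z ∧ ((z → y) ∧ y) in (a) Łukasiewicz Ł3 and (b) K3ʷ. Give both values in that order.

false; I

In Łukasiewicz Ł3: z → y = I → false = I  [min(1, 1−½+0)]
(z → y) ∧ y = I ∧ false = false
z ∧ ((z → y) ∧ y) = I ∧ false = false
In K3ʷ: z → y = I → false = I  [any arg is the third value ⇒ result is the third value]
(z → y) ∧ y = I ∧ false = I
z ∧ ((z → y) ∧ y) = I ∧ I = I
They differ because Łukasiewicz Ł3 and K3ʷ treat I differently under the binary connectives.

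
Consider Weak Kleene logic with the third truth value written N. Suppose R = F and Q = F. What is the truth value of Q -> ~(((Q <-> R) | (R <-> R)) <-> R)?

Q <-> R = F <-> F = T
R <-> R = F <-> F = T
(Q <-> R) | (R <-> R) = T | T = T
((Q <-> R) | (R <-> R)) <-> R = T <-> F = F
~(((Q <-> R) | (R <-> R)) <-> R) = ~F = T
Q -> ~(((Q <-> R) | (R <-> R)) <-> R) = F -> T = T

T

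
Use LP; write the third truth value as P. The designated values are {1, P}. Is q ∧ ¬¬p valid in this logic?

Countermodel: q=1, p=0 gives 0, which is not designated.

No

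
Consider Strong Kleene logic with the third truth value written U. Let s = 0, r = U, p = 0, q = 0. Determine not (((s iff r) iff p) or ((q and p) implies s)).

s iff r = 0 iff U = U
(s iff r) iff p = U iff 0 = U
q and p = 0 and 0 = 0
(q and p) implies s = 0 implies 0 = 1
((s iff r) iff p) or ((q and p) implies s) = U or 1 = 1
not (((s iff r) iff p) or ((q and p) implies s)) = not 1 = 0

0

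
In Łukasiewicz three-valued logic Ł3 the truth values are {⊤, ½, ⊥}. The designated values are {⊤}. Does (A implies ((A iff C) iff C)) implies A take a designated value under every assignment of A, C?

No

Countermodel: A=½, C=⊤ gives ½, which is not designated.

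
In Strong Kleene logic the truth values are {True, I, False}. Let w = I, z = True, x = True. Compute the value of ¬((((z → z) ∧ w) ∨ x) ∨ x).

False

z → z = True → True = True
(z → z) ∧ w = True ∧ I = I
((z → z) ∧ w) ∨ x = I ∨ True = True
(((z → z) ∧ w) ∨ x) ∨ x = True ∨ True = True
¬((((z → z) ∧ w) ∨ x) ∨ x) = ¬True = False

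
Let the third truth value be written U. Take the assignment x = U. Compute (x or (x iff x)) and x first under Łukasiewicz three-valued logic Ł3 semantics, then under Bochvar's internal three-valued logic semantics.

U; U

In Łukasiewicz three-valued logic Ł3: x iff x = U iff U = ⊤
x or (x iff x) = U or ⊤ = ⊤
(x or (x iff x)) and x = ⊤ and U = U
In Bochvar's internal three-valued logic: x iff x = U iff U = U
x or (x iff x) = U or U = U
(x or (x iff x)) and x = U and U = U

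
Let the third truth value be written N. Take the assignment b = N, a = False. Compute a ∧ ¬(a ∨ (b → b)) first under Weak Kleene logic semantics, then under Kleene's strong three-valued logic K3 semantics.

In Weak Kleene logic: b → b = N → N = N
a ∨ (b → b) = False ∨ N = N
¬(a ∨ (b → b)) = ¬N = N
a ∧ ¬(a ∨ (b → b)) = False ∧ N = N
In Kleene's strong three-valued logic K3: b → b = N → N = N
a ∨ (b → b) = False ∨ N = N
¬(a ∨ (b → b)) = ¬N = N
a ∧ ¬(a ∨ (b → b)) = False ∧ N = False
They differ because Weak Kleene logic and Kleene's strong three-valued logic K3 treat N differently under the binary connectives.

N; False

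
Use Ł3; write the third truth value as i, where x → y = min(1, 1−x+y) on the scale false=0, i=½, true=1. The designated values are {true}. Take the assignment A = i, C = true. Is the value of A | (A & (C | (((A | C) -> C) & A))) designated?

A | C = i | true = true
(A | C) -> C = true -> true = true
((A | C) -> C) & A = true & i = i
C | (((A | C) -> C) & A) = true | i = true
A & (C | (((A | C) -> C) & A)) = i & true = i
A | (A & (C | (((A | C) -> C) & A))) = i | i = i
i ∉ {true}.

No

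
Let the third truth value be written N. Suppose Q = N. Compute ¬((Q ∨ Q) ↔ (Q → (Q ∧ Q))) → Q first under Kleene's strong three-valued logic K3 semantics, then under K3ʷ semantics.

N; N

In Kleene's strong three-valued logic K3: Q ∨ Q = N ∨ N = N
Q ∧ Q = N ∧ N = N
Q → (Q ∧ Q) = N → N = N  [¬N ∨ N]
(Q ∨ Q) ↔ (Q → (Q ∧ Q)) = N ↔ N = N
¬((Q ∨ Q) ↔ (Q → (Q ∧ Q))) = ¬N = N
¬((Q ∨ Q) ↔ (Q → (Q ∧ Q))) → Q = N → N = N
In K3ʷ: Q ∨ Q = N ∨ N = N
Q ∧ Q = N ∧ N = N
Q → (Q ∧ Q) = N → N = N  [any arg is the third value ⇒ result is the third value]
(Q ∨ Q) ↔ (Q → (Q ∧ Q)) = N ↔ N = N
¬((Q ∨ Q) ↔ (Q → (Q ∧ Q))) = ¬N = N
¬((Q ∨ Q) ↔ (Q → (Q ∧ Q))) → Q = N → N = N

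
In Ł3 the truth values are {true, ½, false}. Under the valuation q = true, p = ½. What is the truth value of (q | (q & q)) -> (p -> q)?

true

q & q = true & true = true
q | (q & q) = true | true = true
p -> q = ½ -> true = true  [min(1, 1−½+1)]
(q | (q & q)) -> (p -> q) = true -> true = true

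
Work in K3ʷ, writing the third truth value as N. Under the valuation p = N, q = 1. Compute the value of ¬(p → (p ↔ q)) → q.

N

p ↔ q = N ↔ 1 = N
p → (p ↔ q) = N → N = N  [any arg is the third value ⇒ result is the third value]
¬(p → (p ↔ q)) = ¬N = N
¬(p → (p ↔ q)) → q = N → 1 = N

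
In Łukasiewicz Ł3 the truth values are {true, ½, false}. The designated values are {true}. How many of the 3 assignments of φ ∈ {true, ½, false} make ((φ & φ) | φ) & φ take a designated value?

1

φ=true: true ✓
φ=½: ½ ·
φ=false: false ·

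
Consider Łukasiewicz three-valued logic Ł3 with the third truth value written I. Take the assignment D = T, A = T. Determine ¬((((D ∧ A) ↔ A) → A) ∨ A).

D ∧ A = T ∧ T = T
(D ∧ A) ↔ A = T ↔ T = T
((D ∧ A) ↔ A) → A = T → T = T
(((D ∧ A) ↔ A) → A) ∨ A = T ∨ T = T
¬((((D ∧ A) ↔ A) → A) ∨ A) = ¬T = F

F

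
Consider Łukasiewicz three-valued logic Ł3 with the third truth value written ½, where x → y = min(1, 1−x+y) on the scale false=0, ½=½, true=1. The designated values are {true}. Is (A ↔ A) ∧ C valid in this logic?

Countermodel: A=true, C=½ gives ½, which is not designated.

No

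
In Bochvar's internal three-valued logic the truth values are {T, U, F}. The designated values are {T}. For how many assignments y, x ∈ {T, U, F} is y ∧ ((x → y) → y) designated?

Designated under: (y=T, x=T); (y=T, x=F).

2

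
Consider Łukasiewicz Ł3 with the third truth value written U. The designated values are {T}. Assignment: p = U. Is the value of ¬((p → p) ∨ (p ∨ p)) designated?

p → p = U → U = T  [min(1, 1−½+½)]
p ∨ p = U ∨ U = U
(p → p) ∨ (p ∨ p) = T ∨ U = T
¬((p → p) ∨ (p ∨ p)) = ¬T = F
F ∉ {T}.

No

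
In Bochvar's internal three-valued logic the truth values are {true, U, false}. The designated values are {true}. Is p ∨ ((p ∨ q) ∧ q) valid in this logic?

No

Countermodel: p=true, q=U gives U, which is not designated.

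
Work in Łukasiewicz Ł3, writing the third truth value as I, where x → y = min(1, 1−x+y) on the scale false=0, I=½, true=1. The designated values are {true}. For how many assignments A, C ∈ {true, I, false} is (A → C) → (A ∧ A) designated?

Designated under: (A=true, C=true); (A=true, C=I); (A=true, C=false); (A=I, C=false).

4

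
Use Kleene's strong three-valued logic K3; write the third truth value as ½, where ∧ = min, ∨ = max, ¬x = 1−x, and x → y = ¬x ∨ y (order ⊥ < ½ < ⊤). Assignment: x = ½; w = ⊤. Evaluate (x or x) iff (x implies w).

½

x or x = ½ or ½ = ½
x implies w = ½ implies ⊤ = ⊤  [not ½ or ⊤]
(x or x) iff (x implies w) = ½ iff ⊤ = ½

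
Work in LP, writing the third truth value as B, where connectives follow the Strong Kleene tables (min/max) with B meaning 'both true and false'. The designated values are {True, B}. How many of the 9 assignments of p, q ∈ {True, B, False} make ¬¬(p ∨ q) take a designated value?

Of the 9 assignments, 8 give a value in {True, B}.

8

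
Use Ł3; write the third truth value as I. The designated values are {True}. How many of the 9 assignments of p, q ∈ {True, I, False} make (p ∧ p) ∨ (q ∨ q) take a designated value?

Of the 9 assignments, 5 give a value in {True}.

5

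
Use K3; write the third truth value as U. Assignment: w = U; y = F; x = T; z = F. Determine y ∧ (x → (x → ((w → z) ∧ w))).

F

w → z = U → F = U
(w → z) ∧ w = U ∧ U = U
x → ((w → z) ∧ w) = T → U = U
x → (x → ((w → z) ∧ w)) = T → U = U
y ∧ (x → (x → ((w → z) ∧ w))) = F ∧ U = F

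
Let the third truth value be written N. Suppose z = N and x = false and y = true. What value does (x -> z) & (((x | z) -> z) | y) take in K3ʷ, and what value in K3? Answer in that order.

In K3ʷ: x -> z = false -> N = N  [any arg is the third value ⇒ result is the third value]
x | z = false | N = N
(x | z) -> z = N -> N = N
((x | z) -> z) | y = N | true = N
(x -> z) & (((x | z) -> z) | y) = N & N = N
In K3: x -> z = false -> N = true  [~false | N]
x | z = false | N = N
(x | z) -> z = N -> N = N
((x | z) -> z) | y = N | true = true
(x -> z) & (((x | z) -> z) | y) = true & true = true
They differ because K3ʷ and K3 treat N differently under the binary connectives.

N; true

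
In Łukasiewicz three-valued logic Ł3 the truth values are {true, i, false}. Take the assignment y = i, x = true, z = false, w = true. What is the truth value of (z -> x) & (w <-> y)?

i

z -> x = false -> true = true
w <-> y = true <-> i = i  [1 − |1−½|]
(z -> x) & (w <-> y) = true & i = i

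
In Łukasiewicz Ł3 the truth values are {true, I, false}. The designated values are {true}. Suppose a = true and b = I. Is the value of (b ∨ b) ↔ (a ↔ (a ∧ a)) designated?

b ∨ b = I ∨ I = I
a ∧ a = true ∧ true = true
a ↔ (a ∧ a) = true ↔ true = true
(b ∨ b) ↔ (a ↔ (a ∧ a)) = I ↔ true = I  [1 − |½−1|]
I ∉ {true}.

No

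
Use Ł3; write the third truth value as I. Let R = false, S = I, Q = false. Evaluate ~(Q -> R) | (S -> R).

I

Q -> R = false -> false = true
~(Q -> R) = ~true = false
S -> R = I -> false = I  [min(1, 1−½+0)]
~(Q -> R) | (S -> R) = false | I = I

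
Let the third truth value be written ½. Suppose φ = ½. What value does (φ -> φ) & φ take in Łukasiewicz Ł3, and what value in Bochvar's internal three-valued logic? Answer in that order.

½; ½

In Łukasiewicz Ł3: φ -> φ = ½ -> ½ = ⊤
(φ -> φ) & φ = ⊤ & ½ = ½
In Bochvar's internal three-valued logic: φ -> φ = ½ -> ½ = ½  [any arg is the third value ⇒ result is the third value]
(φ -> φ) & φ = ½ & ½ = ½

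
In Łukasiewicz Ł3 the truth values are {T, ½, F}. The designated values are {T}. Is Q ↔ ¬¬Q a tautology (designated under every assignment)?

Yes

Every assignment of Q over {T, ½, F} gives a value in {T}.
In particular, with Q=½: Q ↔ ¬¬Q = T.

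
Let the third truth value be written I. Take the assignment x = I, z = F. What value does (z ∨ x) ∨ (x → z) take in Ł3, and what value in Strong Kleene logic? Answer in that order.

I; I

In Ł3: z ∨ x = F ∨ I = I
x → z = I → F = I  [min(1, 1−½+0)]
(z ∨ x) ∨ (x → z) = I ∨ I = I
In Strong Kleene logic: z ∨ x = F ∨ I = I
x → z = I → F = I
(z ∨ x) ∨ (x → z) = I ∨ I = I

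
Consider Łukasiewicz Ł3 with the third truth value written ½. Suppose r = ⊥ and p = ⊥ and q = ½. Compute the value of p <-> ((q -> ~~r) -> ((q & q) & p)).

½

~r = ~⊥ = ⊤
~~r = ~⊤ = ⊥
q -> ~~r = ½ -> ⊥ = ½
q & q = ½ & ½ = ½
(q & q) & p = ½ & ⊥ = ⊥
(q -> ~~r) -> ((q & q) & p) = ½ -> ⊥ = ½
p <-> ((q -> ~~r) -> ((q & q) & p)) = ⊥ <-> ½ = ½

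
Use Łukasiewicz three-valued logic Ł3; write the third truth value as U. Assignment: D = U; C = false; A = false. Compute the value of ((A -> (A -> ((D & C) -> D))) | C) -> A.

false

D & C = U & false = false
(D & C) -> D = false -> U = true
A -> ((D & C) -> D) = false -> true = true
A -> (A -> ((D & C) -> D)) = false -> true = true
(A -> (A -> ((D & C) -> D))) | C = true | false = true
((A -> (A -> ((D & C) -> D))) | C) -> A = true -> false = false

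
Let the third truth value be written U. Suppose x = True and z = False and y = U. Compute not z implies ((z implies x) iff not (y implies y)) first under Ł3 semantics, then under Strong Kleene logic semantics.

False; U

In Ł3: not z = not False = True
z implies x = False implies True = True
y implies y = U implies U = True
not (y implies y) = not True = False
(z implies x) iff not (y implies y) = True iff False = False
not z implies ((z implies x) iff not (y implies y)) = True implies False = False
In Strong Kleene logic: not z = not False = True
z implies x = False implies True = True
y implies y = U implies U = U
not (y implies y) = not U = U
(z implies x) iff not (y implies y) = True iff U = U
not z implies ((z implies x) iff not (y implies y)) = True implies U = U
They differ because Ł3 and Strong Kleene logic treat U differently under implication.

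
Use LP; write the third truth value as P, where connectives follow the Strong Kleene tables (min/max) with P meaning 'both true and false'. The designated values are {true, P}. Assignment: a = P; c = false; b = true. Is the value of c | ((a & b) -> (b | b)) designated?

a & b = P & true = P
b | b = true | true = true
(a & b) -> (b | b) = P -> true = true  [~P | true]
c | ((a & b) -> (b | b)) = false | true = true
true ∈ {true, P}.

Yes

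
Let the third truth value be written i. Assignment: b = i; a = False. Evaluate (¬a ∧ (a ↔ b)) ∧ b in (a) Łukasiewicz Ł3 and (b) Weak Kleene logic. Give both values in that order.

i; i

In Łukasiewicz Ł3: ¬a = ¬False = True
a ↔ b = False ↔ i = i  [1 − |0−½|]
¬a ∧ (a ↔ b) = True ∧ i = i
(¬a ∧ (a ↔ b)) ∧ b = i ∧ i = i
In Weak Kleene logic: ¬a = ¬False = True
a ↔ b = False ↔ i = i
¬a ∧ (a ↔ b) = True ∧ i = i
(¬a ∧ (a ↔ b)) ∧ b = i ∧ i = i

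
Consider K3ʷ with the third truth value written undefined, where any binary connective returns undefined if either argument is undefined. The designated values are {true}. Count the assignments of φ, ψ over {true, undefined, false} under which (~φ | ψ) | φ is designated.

Designated under: (φ=true, ψ=true); (φ=true, ψ=false); (φ=false, ψ=true); (φ=false, ψ=false).

4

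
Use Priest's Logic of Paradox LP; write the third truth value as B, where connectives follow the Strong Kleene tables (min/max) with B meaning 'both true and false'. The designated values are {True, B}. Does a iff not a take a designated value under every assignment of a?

Countermodel: a=True gives False, which is not designated.

No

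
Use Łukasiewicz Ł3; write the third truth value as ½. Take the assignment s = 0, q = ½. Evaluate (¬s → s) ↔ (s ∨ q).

¬s = ¬0 = 1
¬s → s = 1 → 0 = 0
s ∨ q = 0 ∨ ½ = ½
(¬s → s) ↔ (s ∨ q) = 0 ↔ ½ = ½  [1 − |0−½|]

½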